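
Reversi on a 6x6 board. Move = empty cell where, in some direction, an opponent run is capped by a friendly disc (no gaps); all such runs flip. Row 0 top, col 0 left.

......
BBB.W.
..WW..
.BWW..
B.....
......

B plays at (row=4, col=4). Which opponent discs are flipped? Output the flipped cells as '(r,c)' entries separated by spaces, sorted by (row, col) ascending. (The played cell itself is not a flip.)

Answer: (2,2) (3,3)

Derivation:
Dir NW: opp run (3,3) (2,2) capped by B -> flip
Dir N: first cell '.' (not opp) -> no flip
Dir NE: first cell '.' (not opp) -> no flip
Dir W: first cell '.' (not opp) -> no flip
Dir E: first cell '.' (not opp) -> no flip
Dir SW: first cell '.' (not opp) -> no flip
Dir S: first cell '.' (not opp) -> no flip
Dir SE: first cell '.' (not opp) -> no flip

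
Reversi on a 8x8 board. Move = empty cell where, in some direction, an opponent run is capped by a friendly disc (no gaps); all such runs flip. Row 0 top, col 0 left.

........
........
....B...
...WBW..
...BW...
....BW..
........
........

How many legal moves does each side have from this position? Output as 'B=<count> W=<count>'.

-- B to move --
(2,2): no bracket -> illegal
(2,3): flips 1 -> legal
(2,5): no bracket -> illegal
(2,6): no bracket -> illegal
(3,2): flips 1 -> legal
(3,6): flips 1 -> legal
(4,2): flips 1 -> legal
(4,5): flips 1 -> legal
(4,6): flips 1 -> legal
(5,3): no bracket -> illegal
(5,6): flips 1 -> legal
(6,4): no bracket -> illegal
(6,5): no bracket -> illegal
(6,6): no bracket -> illegal
B mobility = 7
-- W to move --
(1,3): flips 1 -> legal
(1,4): flips 2 -> legal
(1,5): flips 1 -> legal
(2,3): no bracket -> illegal
(2,5): no bracket -> illegal
(3,2): no bracket -> illegal
(4,2): flips 1 -> legal
(4,5): no bracket -> illegal
(5,2): no bracket -> illegal
(5,3): flips 2 -> legal
(6,3): no bracket -> illegal
(6,4): flips 1 -> legal
(6,5): no bracket -> illegal
W mobility = 6

Answer: B=7 W=6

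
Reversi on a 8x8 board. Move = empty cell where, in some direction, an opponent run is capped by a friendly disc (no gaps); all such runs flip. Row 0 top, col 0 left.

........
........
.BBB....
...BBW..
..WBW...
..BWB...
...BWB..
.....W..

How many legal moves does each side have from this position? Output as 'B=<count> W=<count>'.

Answer: B=7 W=9

Derivation:
-- B to move --
(2,4): no bracket -> illegal
(2,5): no bracket -> illegal
(2,6): no bracket -> illegal
(3,1): no bracket -> illegal
(3,2): flips 1 -> legal
(3,6): flips 1 -> legal
(4,1): flips 1 -> legal
(4,5): flips 1 -> legal
(4,6): no bracket -> illegal
(5,1): flips 1 -> legal
(5,5): flips 1 -> legal
(6,2): no bracket -> illegal
(6,6): no bracket -> illegal
(7,3): no bracket -> illegal
(7,4): flips 1 -> legal
(7,6): no bracket -> illegal
B mobility = 7
-- W to move --
(1,0): no bracket -> illegal
(1,1): flips 2 -> legal
(1,2): no bracket -> illegal
(1,3): flips 3 -> legal
(1,4): no bracket -> illegal
(2,0): no bracket -> illegal
(2,4): flips 2 -> legal
(2,5): no bracket -> illegal
(3,0): no bracket -> illegal
(3,1): no bracket -> illegal
(3,2): flips 2 -> legal
(4,1): no bracket -> illegal
(4,5): no bracket -> illegal
(5,1): flips 1 -> legal
(5,5): flips 2 -> legal
(5,6): no bracket -> illegal
(6,1): no bracket -> illegal
(6,2): flips 2 -> legal
(6,6): flips 1 -> legal
(7,2): no bracket -> illegal
(7,3): flips 1 -> legal
(7,4): no bracket -> illegal
(7,6): no bracket -> illegal
W mobility = 9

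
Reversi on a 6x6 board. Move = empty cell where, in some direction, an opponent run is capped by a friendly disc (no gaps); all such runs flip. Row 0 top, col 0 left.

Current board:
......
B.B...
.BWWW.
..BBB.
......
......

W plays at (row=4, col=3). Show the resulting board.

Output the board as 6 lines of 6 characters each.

Answer: ......
B.B...
.BWWW.
..BWB.
...W..
......

Derivation:
Place W at (4,3); scan 8 dirs for brackets.
Dir NW: opp run (3,2) (2,1) (1,0), next=edge -> no flip
Dir N: opp run (3,3) capped by W -> flip
Dir NE: opp run (3,4), next='.' -> no flip
Dir W: first cell '.' (not opp) -> no flip
Dir E: first cell '.' (not opp) -> no flip
Dir SW: first cell '.' (not opp) -> no flip
Dir S: first cell '.' (not opp) -> no flip
Dir SE: first cell '.' (not opp) -> no flip
All flips: (3,3)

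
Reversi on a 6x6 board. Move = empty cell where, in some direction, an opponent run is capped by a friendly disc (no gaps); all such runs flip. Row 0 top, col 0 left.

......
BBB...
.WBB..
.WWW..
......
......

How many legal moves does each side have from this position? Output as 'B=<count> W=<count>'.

-- B to move --
(2,0): flips 1 -> legal
(2,4): no bracket -> illegal
(3,0): flips 1 -> legal
(3,4): no bracket -> illegal
(4,0): flips 1 -> legal
(4,1): flips 3 -> legal
(4,2): flips 1 -> legal
(4,3): flips 3 -> legal
(4,4): flips 1 -> legal
B mobility = 7
-- W to move --
(0,0): flips 2 -> legal
(0,1): flips 1 -> legal
(0,2): flips 2 -> legal
(0,3): flips 1 -> legal
(1,3): flips 2 -> legal
(1,4): flips 1 -> legal
(2,0): no bracket -> illegal
(2,4): flips 2 -> legal
(3,4): no bracket -> illegal
W mobility = 7

Answer: B=7 W=7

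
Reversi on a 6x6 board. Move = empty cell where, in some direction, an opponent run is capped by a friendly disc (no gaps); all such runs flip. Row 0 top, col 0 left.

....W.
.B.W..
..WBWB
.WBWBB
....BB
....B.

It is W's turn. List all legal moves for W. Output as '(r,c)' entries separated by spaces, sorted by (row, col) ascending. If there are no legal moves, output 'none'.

Answer: (0,0) (4,2) (5,5)

Derivation:
(0,0): flips 1 -> legal
(0,1): no bracket -> illegal
(0,2): no bracket -> illegal
(1,0): no bracket -> illegal
(1,2): no bracket -> illegal
(1,4): no bracket -> illegal
(1,5): no bracket -> illegal
(2,0): no bracket -> illegal
(2,1): no bracket -> illegal
(4,1): no bracket -> illegal
(4,2): flips 1 -> legal
(4,3): no bracket -> illegal
(5,3): no bracket -> illegal
(5,5): flips 1 -> legal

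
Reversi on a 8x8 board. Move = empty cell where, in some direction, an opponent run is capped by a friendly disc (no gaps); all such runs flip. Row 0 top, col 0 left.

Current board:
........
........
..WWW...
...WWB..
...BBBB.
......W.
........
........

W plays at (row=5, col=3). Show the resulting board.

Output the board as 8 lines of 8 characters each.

Answer: ........
........
..WWW...
...WWB..
...WBBB.
...W..W.
........
........

Derivation:
Place W at (5,3); scan 8 dirs for brackets.
Dir NW: first cell '.' (not opp) -> no flip
Dir N: opp run (4,3) capped by W -> flip
Dir NE: opp run (4,4) (3,5), next='.' -> no flip
Dir W: first cell '.' (not opp) -> no flip
Dir E: first cell '.' (not opp) -> no flip
Dir SW: first cell '.' (not opp) -> no flip
Dir S: first cell '.' (not opp) -> no flip
Dir SE: first cell '.' (not opp) -> no flip
All flips: (4,3)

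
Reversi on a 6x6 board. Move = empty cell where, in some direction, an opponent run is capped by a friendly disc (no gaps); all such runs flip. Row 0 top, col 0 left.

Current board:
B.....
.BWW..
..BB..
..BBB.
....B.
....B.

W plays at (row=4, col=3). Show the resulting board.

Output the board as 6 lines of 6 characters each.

Place W at (4,3); scan 8 dirs for brackets.
Dir NW: opp run (3,2), next='.' -> no flip
Dir N: opp run (3,3) (2,3) capped by W -> flip
Dir NE: opp run (3,4), next='.' -> no flip
Dir W: first cell '.' (not opp) -> no flip
Dir E: opp run (4,4), next='.' -> no flip
Dir SW: first cell '.' (not opp) -> no flip
Dir S: first cell '.' (not opp) -> no flip
Dir SE: opp run (5,4), next=edge -> no flip
All flips: (2,3) (3,3)

Answer: B.....
.BWW..
..BW..
..BWB.
...WB.
....B.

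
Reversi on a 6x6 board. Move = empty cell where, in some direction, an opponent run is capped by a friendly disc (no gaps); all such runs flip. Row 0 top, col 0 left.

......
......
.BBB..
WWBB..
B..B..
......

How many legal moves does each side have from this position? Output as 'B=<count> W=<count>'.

-- B to move --
(2,0): flips 1 -> legal
(4,1): flips 1 -> legal
(4,2): no bracket -> illegal
B mobility = 2
-- W to move --
(1,0): no bracket -> illegal
(1,1): flips 1 -> legal
(1,2): flips 1 -> legal
(1,3): flips 1 -> legal
(1,4): no bracket -> illegal
(2,0): no bracket -> illegal
(2,4): no bracket -> illegal
(3,4): flips 2 -> legal
(4,1): no bracket -> illegal
(4,2): no bracket -> illegal
(4,4): no bracket -> illegal
(5,0): flips 1 -> legal
(5,1): no bracket -> illegal
(5,2): no bracket -> illegal
(5,3): no bracket -> illegal
(5,4): no bracket -> illegal
W mobility = 5

Answer: B=2 W=5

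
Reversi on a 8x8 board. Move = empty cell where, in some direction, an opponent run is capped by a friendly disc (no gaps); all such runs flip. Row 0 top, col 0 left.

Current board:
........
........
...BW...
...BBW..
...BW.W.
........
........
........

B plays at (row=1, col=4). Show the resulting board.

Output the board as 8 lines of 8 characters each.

Place B at (1,4); scan 8 dirs for brackets.
Dir NW: first cell '.' (not opp) -> no flip
Dir N: first cell '.' (not opp) -> no flip
Dir NE: first cell '.' (not opp) -> no flip
Dir W: first cell '.' (not opp) -> no flip
Dir E: first cell '.' (not opp) -> no flip
Dir SW: first cell 'B' (not opp) -> no flip
Dir S: opp run (2,4) capped by B -> flip
Dir SE: first cell '.' (not opp) -> no flip
All flips: (2,4)

Answer: ........
....B...
...BB...
...BBW..
...BW.W.
........
........
........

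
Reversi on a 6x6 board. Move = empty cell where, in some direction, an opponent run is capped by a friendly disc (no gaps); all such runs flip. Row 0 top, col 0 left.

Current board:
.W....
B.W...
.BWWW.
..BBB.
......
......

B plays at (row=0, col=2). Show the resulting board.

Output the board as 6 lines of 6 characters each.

Answer: .WB...
B.B...
.BBWW.
..BBB.
......
......

Derivation:
Place B at (0,2); scan 8 dirs for brackets.
Dir NW: edge -> no flip
Dir N: edge -> no flip
Dir NE: edge -> no flip
Dir W: opp run (0,1), next='.' -> no flip
Dir E: first cell '.' (not opp) -> no flip
Dir SW: first cell '.' (not opp) -> no flip
Dir S: opp run (1,2) (2,2) capped by B -> flip
Dir SE: first cell '.' (not opp) -> no flip
All flips: (1,2) (2,2)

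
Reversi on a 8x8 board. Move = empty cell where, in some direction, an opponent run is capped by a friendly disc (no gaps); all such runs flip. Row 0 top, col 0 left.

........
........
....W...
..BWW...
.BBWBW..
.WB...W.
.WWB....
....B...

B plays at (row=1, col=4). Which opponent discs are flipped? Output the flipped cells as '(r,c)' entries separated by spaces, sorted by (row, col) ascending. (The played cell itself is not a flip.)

Dir NW: first cell '.' (not opp) -> no flip
Dir N: first cell '.' (not opp) -> no flip
Dir NE: first cell '.' (not opp) -> no flip
Dir W: first cell '.' (not opp) -> no flip
Dir E: first cell '.' (not opp) -> no flip
Dir SW: first cell '.' (not opp) -> no flip
Dir S: opp run (2,4) (3,4) capped by B -> flip
Dir SE: first cell '.' (not opp) -> no flip

Answer: (2,4) (3,4)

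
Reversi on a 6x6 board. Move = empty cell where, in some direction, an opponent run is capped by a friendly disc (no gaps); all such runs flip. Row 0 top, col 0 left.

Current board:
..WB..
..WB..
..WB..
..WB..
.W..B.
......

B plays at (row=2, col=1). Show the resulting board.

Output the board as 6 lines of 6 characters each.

Place B at (2,1); scan 8 dirs for brackets.
Dir NW: first cell '.' (not opp) -> no flip
Dir N: first cell '.' (not opp) -> no flip
Dir NE: opp run (1,2) capped by B -> flip
Dir W: first cell '.' (not opp) -> no flip
Dir E: opp run (2,2) capped by B -> flip
Dir SW: first cell '.' (not opp) -> no flip
Dir S: first cell '.' (not opp) -> no flip
Dir SE: opp run (3,2), next='.' -> no flip
All flips: (1,2) (2,2)

Answer: ..WB..
..BB..
.BBB..
..WB..
.W..B.
......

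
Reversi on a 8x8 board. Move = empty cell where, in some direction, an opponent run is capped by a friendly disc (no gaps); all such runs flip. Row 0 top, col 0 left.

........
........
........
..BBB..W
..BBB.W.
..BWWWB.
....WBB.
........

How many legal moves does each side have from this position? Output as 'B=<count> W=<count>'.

-- B to move --
(2,6): no bracket -> illegal
(2,7): no bracket -> illegal
(3,5): no bracket -> illegal
(3,6): flips 1 -> legal
(4,5): flips 1 -> legal
(4,7): no bracket -> illegal
(5,7): no bracket -> illegal
(6,2): flips 1 -> legal
(6,3): flips 2 -> legal
(7,3): no bracket -> illegal
(7,4): flips 2 -> legal
(7,5): flips 2 -> legal
B mobility = 6
-- W to move --
(2,1): flips 2 -> legal
(2,2): flips 2 -> legal
(2,3): flips 2 -> legal
(2,4): flips 2 -> legal
(2,5): no bracket -> illegal
(3,1): flips 1 -> legal
(3,5): flips 1 -> legal
(4,1): no bracket -> illegal
(4,5): no bracket -> illegal
(4,7): no bracket -> illegal
(5,1): flips 1 -> legal
(5,7): flips 1 -> legal
(6,1): no bracket -> illegal
(6,2): no bracket -> illegal
(6,3): no bracket -> illegal
(6,7): flips 2 -> legal
(7,4): no bracket -> illegal
(7,5): flips 1 -> legal
(7,6): flips 3 -> legal
(7,7): flips 1 -> legal
W mobility = 12

Answer: B=6 W=12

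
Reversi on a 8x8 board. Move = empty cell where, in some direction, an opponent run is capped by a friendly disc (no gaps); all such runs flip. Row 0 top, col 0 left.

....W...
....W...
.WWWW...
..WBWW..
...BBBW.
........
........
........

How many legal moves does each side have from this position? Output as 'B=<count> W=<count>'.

-- B to move --
(0,3): no bracket -> illegal
(0,5): no bracket -> illegal
(1,0): flips 2 -> legal
(1,1): flips 1 -> legal
(1,2): flips 2 -> legal
(1,3): flips 1 -> legal
(1,5): flips 1 -> legal
(2,0): no bracket -> illegal
(2,5): flips 2 -> legal
(2,6): flips 1 -> legal
(3,0): no bracket -> illegal
(3,1): flips 1 -> legal
(3,6): flips 2 -> legal
(3,7): no bracket -> illegal
(4,1): no bracket -> illegal
(4,2): no bracket -> illegal
(4,7): flips 1 -> legal
(5,5): no bracket -> illegal
(5,6): no bracket -> illegal
(5,7): no bracket -> illegal
B mobility = 10
-- W to move --
(3,6): no bracket -> illegal
(4,2): flips 4 -> legal
(5,2): flips 1 -> legal
(5,3): flips 3 -> legal
(5,4): flips 2 -> legal
(5,5): flips 3 -> legal
(5,6): flips 1 -> legal
W mobility = 6

Answer: B=10 W=6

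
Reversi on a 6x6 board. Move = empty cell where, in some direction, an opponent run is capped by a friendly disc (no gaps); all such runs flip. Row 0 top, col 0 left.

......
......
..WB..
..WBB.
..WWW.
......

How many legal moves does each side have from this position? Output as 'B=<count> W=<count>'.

-- B to move --
(1,1): flips 1 -> legal
(1,2): no bracket -> illegal
(1,3): no bracket -> illegal
(2,1): flips 1 -> legal
(3,1): flips 1 -> legal
(3,5): no bracket -> illegal
(4,1): flips 1 -> legal
(4,5): no bracket -> illegal
(5,1): flips 1 -> legal
(5,2): flips 1 -> legal
(5,3): flips 1 -> legal
(5,4): flips 1 -> legal
(5,5): flips 1 -> legal
B mobility = 9
-- W to move --
(1,2): no bracket -> illegal
(1,3): flips 2 -> legal
(1,4): flips 1 -> legal
(2,4): flips 3 -> legal
(2,5): flips 1 -> legal
(3,5): flips 2 -> legal
(4,5): no bracket -> illegal
W mobility = 5

Answer: B=9 W=5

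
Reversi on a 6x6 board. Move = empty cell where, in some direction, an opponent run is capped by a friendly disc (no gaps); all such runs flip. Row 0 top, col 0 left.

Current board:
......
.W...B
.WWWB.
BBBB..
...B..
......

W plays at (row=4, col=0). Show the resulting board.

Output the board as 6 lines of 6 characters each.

Answer: ......
.W...B
.WWWB.
BWBB..
W..B..
......

Derivation:
Place W at (4,0); scan 8 dirs for brackets.
Dir NW: edge -> no flip
Dir N: opp run (3,0), next='.' -> no flip
Dir NE: opp run (3,1) capped by W -> flip
Dir W: edge -> no flip
Dir E: first cell '.' (not opp) -> no flip
Dir SW: edge -> no flip
Dir S: first cell '.' (not opp) -> no flip
Dir SE: first cell '.' (not opp) -> no flip
All flips: (3,1)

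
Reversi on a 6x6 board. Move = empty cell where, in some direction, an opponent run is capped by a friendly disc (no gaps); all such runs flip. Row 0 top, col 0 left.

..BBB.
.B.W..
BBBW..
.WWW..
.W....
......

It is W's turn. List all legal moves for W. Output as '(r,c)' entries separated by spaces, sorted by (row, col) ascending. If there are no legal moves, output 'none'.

Answer: (0,0) (0,1) (1,0) (1,2)

Derivation:
(0,0): flips 2 -> legal
(0,1): flips 2 -> legal
(0,5): no bracket -> illegal
(1,0): flips 1 -> legal
(1,2): flips 1 -> legal
(1,4): no bracket -> illegal
(1,5): no bracket -> illegal
(3,0): no bracket -> illegal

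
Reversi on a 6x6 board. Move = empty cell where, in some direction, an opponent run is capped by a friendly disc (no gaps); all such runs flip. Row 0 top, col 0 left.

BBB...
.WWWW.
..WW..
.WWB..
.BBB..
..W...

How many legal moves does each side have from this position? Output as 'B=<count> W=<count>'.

-- B to move --
(0,3): flips 2 -> legal
(0,4): no bracket -> illegal
(0,5): flips 3 -> legal
(1,0): no bracket -> illegal
(1,5): no bracket -> illegal
(2,0): flips 2 -> legal
(2,1): flips 3 -> legal
(2,4): flips 1 -> legal
(2,5): no bracket -> illegal
(3,0): flips 2 -> legal
(3,4): flips 2 -> legal
(4,0): no bracket -> illegal
(5,1): no bracket -> illegal
(5,3): no bracket -> illegal
B mobility = 7
-- W to move --
(0,3): no bracket -> illegal
(1,0): no bracket -> illegal
(2,4): no bracket -> illegal
(3,0): flips 1 -> legal
(3,4): flips 2 -> legal
(4,0): no bracket -> illegal
(4,4): flips 1 -> legal
(5,0): flips 1 -> legal
(5,1): flips 1 -> legal
(5,3): flips 3 -> legal
(5,4): flips 1 -> legal
W mobility = 7

Answer: B=7 W=7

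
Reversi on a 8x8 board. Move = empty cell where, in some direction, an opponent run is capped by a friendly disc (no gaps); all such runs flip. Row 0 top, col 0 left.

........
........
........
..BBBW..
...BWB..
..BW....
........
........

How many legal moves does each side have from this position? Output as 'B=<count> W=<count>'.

-- B to move --
(2,4): no bracket -> illegal
(2,5): flips 1 -> legal
(2,6): no bracket -> illegal
(3,6): flips 1 -> legal
(4,2): no bracket -> illegal
(4,6): no bracket -> illegal
(5,4): flips 2 -> legal
(5,5): flips 1 -> legal
(6,2): no bracket -> illegal
(6,3): flips 1 -> legal
(6,4): no bracket -> illegal
B mobility = 5
-- W to move --
(2,1): no bracket -> illegal
(2,2): flips 1 -> legal
(2,3): flips 2 -> legal
(2,4): flips 1 -> legal
(2,5): no bracket -> illegal
(3,1): flips 3 -> legal
(3,6): no bracket -> illegal
(4,1): no bracket -> illegal
(4,2): flips 1 -> legal
(4,6): flips 1 -> legal
(5,1): flips 1 -> legal
(5,4): no bracket -> illegal
(5,5): flips 1 -> legal
(5,6): no bracket -> illegal
(6,1): no bracket -> illegal
(6,2): no bracket -> illegal
(6,3): no bracket -> illegal
W mobility = 8

Answer: B=5 W=8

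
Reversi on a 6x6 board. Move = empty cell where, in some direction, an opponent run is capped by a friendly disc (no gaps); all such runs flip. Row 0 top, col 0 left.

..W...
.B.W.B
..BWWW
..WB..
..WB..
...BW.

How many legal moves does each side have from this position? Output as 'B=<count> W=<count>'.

Answer: B=9 W=8

Derivation:
-- B to move --
(0,1): no bracket -> illegal
(0,3): flips 2 -> legal
(0,4): flips 1 -> legal
(1,2): no bracket -> illegal
(1,4): no bracket -> illegal
(2,1): flips 1 -> legal
(3,1): flips 2 -> legal
(3,4): no bracket -> illegal
(3,5): flips 1 -> legal
(4,1): flips 1 -> legal
(4,4): no bracket -> illegal
(4,5): no bracket -> illegal
(5,1): flips 1 -> legal
(5,2): flips 2 -> legal
(5,5): flips 1 -> legal
B mobility = 9
-- W to move --
(0,0): no bracket -> illegal
(0,1): no bracket -> illegal
(0,4): no bracket -> illegal
(0,5): flips 1 -> legal
(1,0): no bracket -> illegal
(1,2): flips 1 -> legal
(1,4): no bracket -> illegal
(2,0): flips 1 -> legal
(2,1): flips 1 -> legal
(3,1): flips 1 -> legal
(3,4): flips 1 -> legal
(4,4): flips 1 -> legal
(5,2): flips 1 -> legal
W mobility = 8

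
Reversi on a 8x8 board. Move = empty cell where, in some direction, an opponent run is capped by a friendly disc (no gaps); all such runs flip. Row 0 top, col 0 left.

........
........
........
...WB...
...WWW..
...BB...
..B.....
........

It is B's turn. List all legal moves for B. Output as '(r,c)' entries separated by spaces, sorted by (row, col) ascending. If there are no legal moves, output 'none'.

Answer: (2,3) (3,2) (3,5) (3,6) (5,2) (5,6)

Derivation:
(2,2): no bracket -> illegal
(2,3): flips 2 -> legal
(2,4): no bracket -> illegal
(3,2): flips 2 -> legal
(3,5): flips 1 -> legal
(3,6): flips 1 -> legal
(4,2): no bracket -> illegal
(4,6): no bracket -> illegal
(5,2): flips 1 -> legal
(5,5): no bracket -> illegal
(5,6): flips 1 -> legal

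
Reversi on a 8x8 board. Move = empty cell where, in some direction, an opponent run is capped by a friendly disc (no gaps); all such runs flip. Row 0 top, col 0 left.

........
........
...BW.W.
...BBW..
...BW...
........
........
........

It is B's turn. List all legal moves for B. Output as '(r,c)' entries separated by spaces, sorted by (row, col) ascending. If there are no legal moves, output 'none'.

(1,3): no bracket -> illegal
(1,4): flips 1 -> legal
(1,5): flips 1 -> legal
(1,6): no bracket -> illegal
(1,7): no bracket -> illegal
(2,5): flips 1 -> legal
(2,7): no bracket -> illegal
(3,6): flips 1 -> legal
(3,7): no bracket -> illegal
(4,5): flips 1 -> legal
(4,6): no bracket -> illegal
(5,3): no bracket -> illegal
(5,4): flips 1 -> legal
(5,5): flips 1 -> legal

Answer: (1,4) (1,5) (2,5) (3,6) (4,5) (5,4) (5,5)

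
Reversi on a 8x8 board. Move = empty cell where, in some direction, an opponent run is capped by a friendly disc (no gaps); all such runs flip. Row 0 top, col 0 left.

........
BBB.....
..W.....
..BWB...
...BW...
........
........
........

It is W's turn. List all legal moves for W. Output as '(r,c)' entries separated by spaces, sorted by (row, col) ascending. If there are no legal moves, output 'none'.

(0,0): flips 1 -> legal
(0,1): no bracket -> illegal
(0,2): flips 1 -> legal
(0,3): no bracket -> illegal
(1,3): no bracket -> illegal
(2,0): no bracket -> illegal
(2,1): no bracket -> illegal
(2,3): no bracket -> illegal
(2,4): flips 1 -> legal
(2,5): no bracket -> illegal
(3,1): flips 1 -> legal
(3,5): flips 1 -> legal
(4,1): no bracket -> illegal
(4,2): flips 2 -> legal
(4,5): no bracket -> illegal
(5,2): no bracket -> illegal
(5,3): flips 1 -> legal
(5,4): no bracket -> illegal

Answer: (0,0) (0,2) (2,4) (3,1) (3,5) (4,2) (5,3)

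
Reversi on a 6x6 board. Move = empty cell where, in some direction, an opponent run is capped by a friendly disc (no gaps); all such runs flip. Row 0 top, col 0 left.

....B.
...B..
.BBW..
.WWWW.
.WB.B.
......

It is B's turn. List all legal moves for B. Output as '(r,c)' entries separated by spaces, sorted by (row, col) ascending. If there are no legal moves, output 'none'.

Answer: (2,0) (2,4) (4,0) (4,3) (5,1)

Derivation:
(1,2): no bracket -> illegal
(1,4): no bracket -> illegal
(2,0): flips 1 -> legal
(2,4): flips 3 -> legal
(2,5): no bracket -> illegal
(3,0): no bracket -> illegal
(3,5): no bracket -> illegal
(4,0): flips 2 -> legal
(4,3): flips 3 -> legal
(4,5): no bracket -> illegal
(5,0): no bracket -> illegal
(5,1): flips 2 -> legal
(5,2): no bracket -> illegal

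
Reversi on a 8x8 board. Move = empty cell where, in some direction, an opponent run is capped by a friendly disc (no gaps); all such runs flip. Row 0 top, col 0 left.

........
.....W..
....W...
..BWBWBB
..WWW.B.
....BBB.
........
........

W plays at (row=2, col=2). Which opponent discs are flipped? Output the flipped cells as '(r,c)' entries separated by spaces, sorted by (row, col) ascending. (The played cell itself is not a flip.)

Dir NW: first cell '.' (not opp) -> no flip
Dir N: first cell '.' (not opp) -> no flip
Dir NE: first cell '.' (not opp) -> no flip
Dir W: first cell '.' (not opp) -> no flip
Dir E: first cell '.' (not opp) -> no flip
Dir SW: first cell '.' (not opp) -> no flip
Dir S: opp run (3,2) capped by W -> flip
Dir SE: first cell 'W' (not opp) -> no flip

Answer: (3,2)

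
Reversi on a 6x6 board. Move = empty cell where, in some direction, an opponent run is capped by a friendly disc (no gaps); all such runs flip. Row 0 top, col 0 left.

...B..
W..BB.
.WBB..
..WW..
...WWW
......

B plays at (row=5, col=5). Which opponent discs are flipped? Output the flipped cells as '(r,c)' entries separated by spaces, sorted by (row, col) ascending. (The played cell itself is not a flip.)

Answer: (3,3) (4,4)

Derivation:
Dir NW: opp run (4,4) (3,3) capped by B -> flip
Dir N: opp run (4,5), next='.' -> no flip
Dir NE: edge -> no flip
Dir W: first cell '.' (not opp) -> no flip
Dir E: edge -> no flip
Dir SW: edge -> no flip
Dir S: edge -> no flip
Dir SE: edge -> no flip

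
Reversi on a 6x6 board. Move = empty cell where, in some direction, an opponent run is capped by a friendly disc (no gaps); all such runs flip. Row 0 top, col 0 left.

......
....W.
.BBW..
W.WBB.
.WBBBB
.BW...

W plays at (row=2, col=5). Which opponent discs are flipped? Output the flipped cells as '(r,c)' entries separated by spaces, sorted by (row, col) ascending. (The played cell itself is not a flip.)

Dir NW: first cell 'W' (not opp) -> no flip
Dir N: first cell '.' (not opp) -> no flip
Dir NE: edge -> no flip
Dir W: first cell '.' (not opp) -> no flip
Dir E: edge -> no flip
Dir SW: opp run (3,4) (4,3) capped by W -> flip
Dir S: first cell '.' (not opp) -> no flip
Dir SE: edge -> no flip

Answer: (3,4) (4,3)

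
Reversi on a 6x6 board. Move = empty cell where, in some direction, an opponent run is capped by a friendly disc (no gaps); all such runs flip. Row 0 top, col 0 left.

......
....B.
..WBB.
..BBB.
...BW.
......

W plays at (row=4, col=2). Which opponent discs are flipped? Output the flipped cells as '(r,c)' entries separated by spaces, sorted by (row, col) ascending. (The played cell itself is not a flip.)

Dir NW: first cell '.' (not opp) -> no flip
Dir N: opp run (3,2) capped by W -> flip
Dir NE: opp run (3,3) (2,4), next='.' -> no flip
Dir W: first cell '.' (not opp) -> no flip
Dir E: opp run (4,3) capped by W -> flip
Dir SW: first cell '.' (not opp) -> no flip
Dir S: first cell '.' (not opp) -> no flip
Dir SE: first cell '.' (not opp) -> no flip

Answer: (3,2) (4,3)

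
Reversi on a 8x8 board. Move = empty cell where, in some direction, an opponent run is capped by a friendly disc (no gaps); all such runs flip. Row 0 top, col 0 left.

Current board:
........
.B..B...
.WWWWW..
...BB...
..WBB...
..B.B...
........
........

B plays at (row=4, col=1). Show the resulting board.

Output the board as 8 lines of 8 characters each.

Place B at (4,1); scan 8 dirs for brackets.
Dir NW: first cell '.' (not opp) -> no flip
Dir N: first cell '.' (not opp) -> no flip
Dir NE: first cell '.' (not opp) -> no flip
Dir W: first cell '.' (not opp) -> no flip
Dir E: opp run (4,2) capped by B -> flip
Dir SW: first cell '.' (not opp) -> no flip
Dir S: first cell '.' (not opp) -> no flip
Dir SE: first cell 'B' (not opp) -> no flip
All flips: (4,2)

Answer: ........
.B..B...
.WWWWW..
...BB...
.BBBB...
..B.B...
........
........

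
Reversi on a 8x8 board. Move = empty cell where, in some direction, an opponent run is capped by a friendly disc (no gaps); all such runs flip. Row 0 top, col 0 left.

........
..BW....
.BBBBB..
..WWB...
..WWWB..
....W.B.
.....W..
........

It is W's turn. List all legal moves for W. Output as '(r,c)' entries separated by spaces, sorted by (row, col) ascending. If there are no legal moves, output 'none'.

(0,1): no bracket -> illegal
(0,2): flips 2 -> legal
(0,3): no bracket -> illegal
(1,0): flips 1 -> legal
(1,1): flips 2 -> legal
(1,4): flips 3 -> legal
(1,5): flips 1 -> legal
(1,6): flips 2 -> legal
(2,0): no bracket -> illegal
(2,6): no bracket -> illegal
(3,0): no bracket -> illegal
(3,1): flips 1 -> legal
(3,5): flips 2 -> legal
(3,6): flips 1 -> legal
(4,6): flips 1 -> legal
(4,7): flips 1 -> legal
(5,5): no bracket -> illegal
(5,7): no bracket -> illegal
(6,6): no bracket -> illegal
(6,7): no bracket -> illegal

Answer: (0,2) (1,0) (1,1) (1,4) (1,5) (1,6) (3,1) (3,5) (3,6) (4,6) (4,7)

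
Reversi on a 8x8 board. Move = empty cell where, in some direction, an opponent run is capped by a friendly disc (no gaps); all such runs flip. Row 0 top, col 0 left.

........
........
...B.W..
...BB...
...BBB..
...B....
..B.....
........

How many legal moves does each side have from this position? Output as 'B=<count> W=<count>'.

Answer: B=1 W=1

Derivation:
-- B to move --
(1,4): no bracket -> illegal
(1,5): no bracket -> illegal
(1,6): flips 1 -> legal
(2,4): no bracket -> illegal
(2,6): no bracket -> illegal
(3,5): no bracket -> illegal
(3,6): no bracket -> illegal
B mobility = 1
-- W to move --
(1,2): no bracket -> illegal
(1,3): no bracket -> illegal
(1,4): no bracket -> illegal
(2,2): no bracket -> illegal
(2,4): no bracket -> illegal
(3,2): no bracket -> illegal
(3,5): no bracket -> illegal
(3,6): no bracket -> illegal
(4,2): no bracket -> illegal
(4,6): no bracket -> illegal
(5,1): no bracket -> illegal
(5,2): flips 2 -> legal
(5,4): no bracket -> illegal
(5,5): no bracket -> illegal
(5,6): no bracket -> illegal
(6,1): no bracket -> illegal
(6,3): no bracket -> illegal
(6,4): no bracket -> illegal
(7,1): no bracket -> illegal
(7,2): no bracket -> illegal
(7,3): no bracket -> illegal
W mobility = 1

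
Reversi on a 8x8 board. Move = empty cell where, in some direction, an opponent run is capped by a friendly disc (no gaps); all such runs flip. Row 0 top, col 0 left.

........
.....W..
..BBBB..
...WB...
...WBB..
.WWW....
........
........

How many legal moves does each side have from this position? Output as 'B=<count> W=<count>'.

-- B to move --
(0,4): no bracket -> illegal
(0,5): flips 1 -> legal
(0,6): flips 1 -> legal
(1,4): no bracket -> illegal
(1,6): no bracket -> illegal
(2,6): no bracket -> illegal
(3,2): flips 1 -> legal
(4,0): no bracket -> illegal
(4,1): no bracket -> illegal
(4,2): flips 2 -> legal
(5,0): no bracket -> illegal
(5,4): no bracket -> illegal
(6,0): no bracket -> illegal
(6,1): flips 2 -> legal
(6,2): flips 1 -> legal
(6,3): flips 3 -> legal
(6,4): no bracket -> illegal
B mobility = 7
-- W to move --
(1,1): flips 1 -> legal
(1,2): no bracket -> illegal
(1,3): flips 1 -> legal
(1,4): no bracket -> illegal
(1,6): flips 2 -> legal
(2,1): no bracket -> illegal
(2,6): no bracket -> illegal
(3,1): no bracket -> illegal
(3,2): no bracket -> illegal
(3,5): flips 3 -> legal
(3,6): no bracket -> illegal
(4,6): flips 2 -> legal
(5,4): no bracket -> illegal
(5,5): flips 1 -> legal
(5,6): no bracket -> illegal
W mobility = 6

Answer: B=7 W=6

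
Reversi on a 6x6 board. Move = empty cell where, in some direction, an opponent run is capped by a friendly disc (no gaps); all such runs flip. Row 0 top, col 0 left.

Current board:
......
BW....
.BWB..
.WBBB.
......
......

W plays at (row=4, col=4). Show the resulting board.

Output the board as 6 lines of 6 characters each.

Answer: ......
BW....
.BWB..
.WBWB.
....W.
......

Derivation:
Place W at (4,4); scan 8 dirs for brackets.
Dir NW: opp run (3,3) capped by W -> flip
Dir N: opp run (3,4), next='.' -> no flip
Dir NE: first cell '.' (not opp) -> no flip
Dir W: first cell '.' (not opp) -> no flip
Dir E: first cell '.' (not opp) -> no flip
Dir SW: first cell '.' (not opp) -> no flip
Dir S: first cell '.' (not opp) -> no flip
Dir SE: first cell '.' (not opp) -> no flip
All flips: (3,3)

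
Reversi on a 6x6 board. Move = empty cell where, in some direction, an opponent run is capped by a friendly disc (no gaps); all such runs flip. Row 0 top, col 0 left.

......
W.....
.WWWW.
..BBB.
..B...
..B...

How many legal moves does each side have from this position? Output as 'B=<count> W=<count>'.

-- B to move --
(0,0): no bracket -> illegal
(0,1): no bracket -> illegal
(1,1): flips 1 -> legal
(1,2): flips 2 -> legal
(1,3): flips 1 -> legal
(1,4): flips 2 -> legal
(1,5): flips 1 -> legal
(2,0): no bracket -> illegal
(2,5): no bracket -> illegal
(3,0): no bracket -> illegal
(3,1): no bracket -> illegal
(3,5): no bracket -> illegal
B mobility = 5
-- W to move --
(2,5): no bracket -> illegal
(3,1): no bracket -> illegal
(3,5): no bracket -> illegal
(4,1): flips 1 -> legal
(4,3): flips 2 -> legal
(4,4): flips 2 -> legal
(4,5): flips 1 -> legal
(5,1): flips 2 -> legal
(5,3): no bracket -> illegal
W mobility = 5

Answer: B=5 W=5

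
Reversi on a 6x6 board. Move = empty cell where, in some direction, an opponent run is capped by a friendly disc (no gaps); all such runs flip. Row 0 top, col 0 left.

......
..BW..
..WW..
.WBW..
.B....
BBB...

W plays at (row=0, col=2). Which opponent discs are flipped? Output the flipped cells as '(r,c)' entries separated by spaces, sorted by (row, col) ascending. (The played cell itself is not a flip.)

Dir NW: edge -> no flip
Dir N: edge -> no flip
Dir NE: edge -> no flip
Dir W: first cell '.' (not opp) -> no flip
Dir E: first cell '.' (not opp) -> no flip
Dir SW: first cell '.' (not opp) -> no flip
Dir S: opp run (1,2) capped by W -> flip
Dir SE: first cell 'W' (not opp) -> no flip

Answer: (1,2)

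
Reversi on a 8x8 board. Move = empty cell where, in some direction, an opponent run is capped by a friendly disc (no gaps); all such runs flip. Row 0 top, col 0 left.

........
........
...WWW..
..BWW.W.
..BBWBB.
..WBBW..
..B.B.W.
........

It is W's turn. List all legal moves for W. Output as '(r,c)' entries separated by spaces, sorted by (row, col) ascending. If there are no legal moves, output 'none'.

(2,1): no bracket -> illegal
(2,2): flips 2 -> legal
(3,1): flips 1 -> legal
(3,5): flips 1 -> legal
(3,7): flips 1 -> legal
(4,1): flips 3 -> legal
(4,7): flips 2 -> legal
(5,1): flips 1 -> legal
(5,6): flips 2 -> legal
(5,7): no bracket -> illegal
(6,1): no bracket -> illegal
(6,3): flips 4 -> legal
(6,5): no bracket -> illegal
(7,1): flips 2 -> legal
(7,2): flips 1 -> legal
(7,3): flips 1 -> legal
(7,4): flips 2 -> legal
(7,5): no bracket -> illegal

Answer: (2,2) (3,1) (3,5) (3,7) (4,1) (4,7) (5,1) (5,6) (6,3) (7,1) (7,2) (7,3) (7,4)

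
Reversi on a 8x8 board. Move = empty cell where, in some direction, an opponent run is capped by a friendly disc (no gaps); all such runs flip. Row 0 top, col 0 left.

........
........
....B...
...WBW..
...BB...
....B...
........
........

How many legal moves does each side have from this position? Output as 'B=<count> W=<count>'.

-- B to move --
(2,2): flips 1 -> legal
(2,3): flips 1 -> legal
(2,5): no bracket -> illegal
(2,6): flips 1 -> legal
(3,2): flips 1 -> legal
(3,6): flips 1 -> legal
(4,2): flips 1 -> legal
(4,5): no bracket -> illegal
(4,6): flips 1 -> legal
B mobility = 7
-- W to move --
(1,3): flips 1 -> legal
(1,4): no bracket -> illegal
(1,5): flips 1 -> legal
(2,3): no bracket -> illegal
(2,5): no bracket -> illegal
(3,2): no bracket -> illegal
(4,2): no bracket -> illegal
(4,5): no bracket -> illegal
(5,2): no bracket -> illegal
(5,3): flips 2 -> legal
(5,5): flips 1 -> legal
(6,3): no bracket -> illegal
(6,4): no bracket -> illegal
(6,5): no bracket -> illegal
W mobility = 4

Answer: B=7 W=4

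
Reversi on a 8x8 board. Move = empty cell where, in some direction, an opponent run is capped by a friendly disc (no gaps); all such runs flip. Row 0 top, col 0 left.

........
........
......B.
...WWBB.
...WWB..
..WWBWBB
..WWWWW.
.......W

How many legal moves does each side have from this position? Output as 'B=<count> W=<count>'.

Answer: B=10 W=7

Derivation:
-- B to move --
(2,2): no bracket -> illegal
(2,3): flips 1 -> legal
(2,4): flips 2 -> legal
(2,5): no bracket -> illegal
(3,2): flips 3 -> legal
(4,1): no bracket -> illegal
(4,2): flips 2 -> legal
(4,6): no bracket -> illegal
(5,1): flips 2 -> legal
(6,1): no bracket -> illegal
(6,7): no bracket -> illegal
(7,1): flips 3 -> legal
(7,2): flips 1 -> legal
(7,3): no bracket -> illegal
(7,4): flips 2 -> legal
(7,5): flips 3 -> legal
(7,6): flips 2 -> legal
B mobility = 10
-- W to move --
(1,5): no bracket -> illegal
(1,6): no bracket -> illegal
(1,7): flips 2 -> legal
(2,4): no bracket -> illegal
(2,5): flips 2 -> legal
(2,7): flips 3 -> legal
(3,7): flips 2 -> legal
(4,6): flips 2 -> legal
(4,7): flips 1 -> legal
(6,7): flips 2 -> legal
W mobility = 7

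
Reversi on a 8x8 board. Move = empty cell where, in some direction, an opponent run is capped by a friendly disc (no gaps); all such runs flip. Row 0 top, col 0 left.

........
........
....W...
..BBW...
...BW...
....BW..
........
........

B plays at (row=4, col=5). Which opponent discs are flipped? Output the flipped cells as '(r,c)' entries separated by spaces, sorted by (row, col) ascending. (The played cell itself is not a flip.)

Dir NW: opp run (3,4), next='.' -> no flip
Dir N: first cell '.' (not opp) -> no flip
Dir NE: first cell '.' (not opp) -> no flip
Dir W: opp run (4,4) capped by B -> flip
Dir E: first cell '.' (not opp) -> no flip
Dir SW: first cell 'B' (not opp) -> no flip
Dir S: opp run (5,5), next='.' -> no flip
Dir SE: first cell '.' (not opp) -> no flip

Answer: (4,4)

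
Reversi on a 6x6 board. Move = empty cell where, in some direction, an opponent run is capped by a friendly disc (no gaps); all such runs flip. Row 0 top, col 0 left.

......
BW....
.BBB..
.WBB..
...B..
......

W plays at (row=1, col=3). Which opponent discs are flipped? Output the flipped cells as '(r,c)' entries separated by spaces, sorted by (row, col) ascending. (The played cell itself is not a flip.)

Dir NW: first cell '.' (not opp) -> no flip
Dir N: first cell '.' (not opp) -> no flip
Dir NE: first cell '.' (not opp) -> no flip
Dir W: first cell '.' (not opp) -> no flip
Dir E: first cell '.' (not opp) -> no flip
Dir SW: opp run (2,2) capped by W -> flip
Dir S: opp run (2,3) (3,3) (4,3), next='.' -> no flip
Dir SE: first cell '.' (not opp) -> no flip

Answer: (2,2)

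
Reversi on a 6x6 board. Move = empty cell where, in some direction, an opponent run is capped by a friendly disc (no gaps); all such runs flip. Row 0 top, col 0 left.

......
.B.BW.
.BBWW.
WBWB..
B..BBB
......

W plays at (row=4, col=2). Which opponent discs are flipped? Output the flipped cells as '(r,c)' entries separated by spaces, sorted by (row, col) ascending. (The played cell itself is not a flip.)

Answer: (3,3)

Derivation:
Dir NW: opp run (3,1), next='.' -> no flip
Dir N: first cell 'W' (not opp) -> no flip
Dir NE: opp run (3,3) capped by W -> flip
Dir W: first cell '.' (not opp) -> no flip
Dir E: opp run (4,3) (4,4) (4,5), next=edge -> no flip
Dir SW: first cell '.' (not opp) -> no flip
Dir S: first cell '.' (not opp) -> no flip
Dir SE: first cell '.' (not opp) -> no flip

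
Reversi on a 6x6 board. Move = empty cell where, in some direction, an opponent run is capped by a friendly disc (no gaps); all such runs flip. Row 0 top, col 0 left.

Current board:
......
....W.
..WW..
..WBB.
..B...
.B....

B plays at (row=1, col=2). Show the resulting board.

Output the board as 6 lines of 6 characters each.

Answer: ......
..B.W.
..BB..
..BBB.
..B...
.B....

Derivation:
Place B at (1,2); scan 8 dirs for brackets.
Dir NW: first cell '.' (not opp) -> no flip
Dir N: first cell '.' (not opp) -> no flip
Dir NE: first cell '.' (not opp) -> no flip
Dir W: first cell '.' (not opp) -> no flip
Dir E: first cell '.' (not opp) -> no flip
Dir SW: first cell '.' (not opp) -> no flip
Dir S: opp run (2,2) (3,2) capped by B -> flip
Dir SE: opp run (2,3) capped by B -> flip
All flips: (2,2) (2,3) (3,2)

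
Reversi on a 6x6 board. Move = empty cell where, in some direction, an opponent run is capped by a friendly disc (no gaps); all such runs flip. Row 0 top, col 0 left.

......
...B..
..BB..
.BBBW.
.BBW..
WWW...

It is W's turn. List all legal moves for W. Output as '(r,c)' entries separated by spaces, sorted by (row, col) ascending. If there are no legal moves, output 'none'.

(0,2): no bracket -> illegal
(0,3): flips 3 -> legal
(0,4): no bracket -> illegal
(1,1): no bracket -> illegal
(1,2): flips 4 -> legal
(1,4): flips 3 -> legal
(2,0): no bracket -> illegal
(2,1): flips 3 -> legal
(2,4): flips 2 -> legal
(3,0): flips 4 -> legal
(4,0): flips 2 -> legal
(4,4): no bracket -> illegal
(5,3): no bracket -> illegal

Answer: (0,3) (1,2) (1,4) (2,1) (2,4) (3,0) (4,0)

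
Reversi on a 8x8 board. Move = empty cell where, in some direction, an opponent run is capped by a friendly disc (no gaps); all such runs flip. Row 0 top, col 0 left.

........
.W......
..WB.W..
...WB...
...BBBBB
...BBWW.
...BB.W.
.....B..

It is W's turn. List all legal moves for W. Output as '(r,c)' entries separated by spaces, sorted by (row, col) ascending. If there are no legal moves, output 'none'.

Answer: (1,2) (1,3) (2,4) (3,5) (3,6) (3,7) (5,2) (7,3)

Derivation:
(1,2): flips 3 -> legal
(1,3): flips 1 -> legal
(1,4): no bracket -> illegal
(2,4): flips 1 -> legal
(3,2): no bracket -> illegal
(3,5): flips 2 -> legal
(3,6): flips 1 -> legal
(3,7): flips 1 -> legal
(4,2): no bracket -> illegal
(5,2): flips 4 -> legal
(5,7): no bracket -> illegal
(6,2): no bracket -> illegal
(6,5): no bracket -> illegal
(7,2): no bracket -> illegal
(7,3): flips 4 -> legal
(7,4): no bracket -> illegal
(7,6): no bracket -> illegal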